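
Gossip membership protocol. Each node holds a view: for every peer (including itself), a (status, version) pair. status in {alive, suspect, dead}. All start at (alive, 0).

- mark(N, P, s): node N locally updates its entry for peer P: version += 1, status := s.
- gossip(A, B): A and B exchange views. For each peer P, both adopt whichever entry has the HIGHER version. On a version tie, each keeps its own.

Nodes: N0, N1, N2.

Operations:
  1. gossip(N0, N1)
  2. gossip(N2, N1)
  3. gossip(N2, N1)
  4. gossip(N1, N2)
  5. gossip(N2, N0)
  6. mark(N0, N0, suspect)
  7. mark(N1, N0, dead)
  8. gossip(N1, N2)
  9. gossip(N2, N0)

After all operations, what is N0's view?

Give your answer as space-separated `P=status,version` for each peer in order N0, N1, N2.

Answer: N0=suspect,1 N1=alive,0 N2=alive,0

Derivation:
Op 1: gossip N0<->N1 -> N0.N0=(alive,v0) N0.N1=(alive,v0) N0.N2=(alive,v0) | N1.N0=(alive,v0) N1.N1=(alive,v0) N1.N2=(alive,v0)
Op 2: gossip N2<->N1 -> N2.N0=(alive,v0) N2.N1=(alive,v0) N2.N2=(alive,v0) | N1.N0=(alive,v0) N1.N1=(alive,v0) N1.N2=(alive,v0)
Op 3: gossip N2<->N1 -> N2.N0=(alive,v0) N2.N1=(alive,v0) N2.N2=(alive,v0) | N1.N0=(alive,v0) N1.N1=(alive,v0) N1.N2=(alive,v0)
Op 4: gossip N1<->N2 -> N1.N0=(alive,v0) N1.N1=(alive,v0) N1.N2=(alive,v0) | N2.N0=(alive,v0) N2.N1=(alive,v0) N2.N2=(alive,v0)
Op 5: gossip N2<->N0 -> N2.N0=(alive,v0) N2.N1=(alive,v0) N2.N2=(alive,v0) | N0.N0=(alive,v0) N0.N1=(alive,v0) N0.N2=(alive,v0)
Op 6: N0 marks N0=suspect -> (suspect,v1)
Op 7: N1 marks N0=dead -> (dead,v1)
Op 8: gossip N1<->N2 -> N1.N0=(dead,v1) N1.N1=(alive,v0) N1.N2=(alive,v0) | N2.N0=(dead,v1) N2.N1=(alive,v0) N2.N2=(alive,v0)
Op 9: gossip N2<->N0 -> N2.N0=(dead,v1) N2.N1=(alive,v0) N2.N2=(alive,v0) | N0.N0=(suspect,v1) N0.N1=(alive,v0) N0.N2=(alive,v0)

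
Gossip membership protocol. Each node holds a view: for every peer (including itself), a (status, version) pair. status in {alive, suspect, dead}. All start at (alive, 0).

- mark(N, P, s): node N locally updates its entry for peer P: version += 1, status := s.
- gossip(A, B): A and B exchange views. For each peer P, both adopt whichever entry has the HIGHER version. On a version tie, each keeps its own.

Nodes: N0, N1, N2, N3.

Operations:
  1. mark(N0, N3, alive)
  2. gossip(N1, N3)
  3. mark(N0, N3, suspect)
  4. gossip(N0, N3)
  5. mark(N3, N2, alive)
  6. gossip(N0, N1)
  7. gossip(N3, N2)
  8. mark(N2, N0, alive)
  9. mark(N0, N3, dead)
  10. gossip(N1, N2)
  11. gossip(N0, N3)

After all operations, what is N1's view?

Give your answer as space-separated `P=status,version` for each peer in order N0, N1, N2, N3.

Op 1: N0 marks N3=alive -> (alive,v1)
Op 2: gossip N1<->N3 -> N1.N0=(alive,v0) N1.N1=(alive,v0) N1.N2=(alive,v0) N1.N3=(alive,v0) | N3.N0=(alive,v0) N3.N1=(alive,v0) N3.N2=(alive,v0) N3.N3=(alive,v0)
Op 3: N0 marks N3=suspect -> (suspect,v2)
Op 4: gossip N0<->N3 -> N0.N0=(alive,v0) N0.N1=(alive,v0) N0.N2=(alive,v0) N0.N3=(suspect,v2) | N3.N0=(alive,v0) N3.N1=(alive,v0) N3.N2=(alive,v0) N3.N3=(suspect,v2)
Op 5: N3 marks N2=alive -> (alive,v1)
Op 6: gossip N0<->N1 -> N0.N0=(alive,v0) N0.N1=(alive,v0) N0.N2=(alive,v0) N0.N3=(suspect,v2) | N1.N0=(alive,v0) N1.N1=(alive,v0) N1.N2=(alive,v0) N1.N3=(suspect,v2)
Op 7: gossip N3<->N2 -> N3.N0=(alive,v0) N3.N1=(alive,v0) N3.N2=(alive,v1) N3.N3=(suspect,v2) | N2.N0=(alive,v0) N2.N1=(alive,v0) N2.N2=(alive,v1) N2.N3=(suspect,v2)
Op 8: N2 marks N0=alive -> (alive,v1)
Op 9: N0 marks N3=dead -> (dead,v3)
Op 10: gossip N1<->N2 -> N1.N0=(alive,v1) N1.N1=(alive,v0) N1.N2=(alive,v1) N1.N3=(suspect,v2) | N2.N0=(alive,v1) N2.N1=(alive,v0) N2.N2=(alive,v1) N2.N3=(suspect,v2)
Op 11: gossip N0<->N3 -> N0.N0=(alive,v0) N0.N1=(alive,v0) N0.N2=(alive,v1) N0.N3=(dead,v3) | N3.N0=(alive,v0) N3.N1=(alive,v0) N3.N2=(alive,v1) N3.N3=(dead,v3)

Answer: N0=alive,1 N1=alive,0 N2=alive,1 N3=suspect,2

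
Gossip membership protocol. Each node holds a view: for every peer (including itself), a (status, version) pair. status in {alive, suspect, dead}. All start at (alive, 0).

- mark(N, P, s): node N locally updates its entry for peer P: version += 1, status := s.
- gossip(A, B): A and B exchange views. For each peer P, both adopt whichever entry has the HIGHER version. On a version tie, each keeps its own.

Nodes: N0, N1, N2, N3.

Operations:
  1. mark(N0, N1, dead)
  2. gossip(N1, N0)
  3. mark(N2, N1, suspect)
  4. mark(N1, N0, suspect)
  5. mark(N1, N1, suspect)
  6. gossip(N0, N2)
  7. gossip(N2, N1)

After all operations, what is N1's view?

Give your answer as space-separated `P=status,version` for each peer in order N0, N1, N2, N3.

Op 1: N0 marks N1=dead -> (dead,v1)
Op 2: gossip N1<->N0 -> N1.N0=(alive,v0) N1.N1=(dead,v1) N1.N2=(alive,v0) N1.N3=(alive,v0) | N0.N0=(alive,v0) N0.N1=(dead,v1) N0.N2=(alive,v0) N0.N3=(alive,v0)
Op 3: N2 marks N1=suspect -> (suspect,v1)
Op 4: N1 marks N0=suspect -> (suspect,v1)
Op 5: N1 marks N1=suspect -> (suspect,v2)
Op 6: gossip N0<->N2 -> N0.N0=(alive,v0) N0.N1=(dead,v1) N0.N2=(alive,v0) N0.N3=(alive,v0) | N2.N0=(alive,v0) N2.N1=(suspect,v1) N2.N2=(alive,v0) N2.N3=(alive,v0)
Op 7: gossip N2<->N1 -> N2.N0=(suspect,v1) N2.N1=(suspect,v2) N2.N2=(alive,v0) N2.N3=(alive,v0) | N1.N0=(suspect,v1) N1.N1=(suspect,v2) N1.N2=(alive,v0) N1.N3=(alive,v0)

Answer: N0=suspect,1 N1=suspect,2 N2=alive,0 N3=alive,0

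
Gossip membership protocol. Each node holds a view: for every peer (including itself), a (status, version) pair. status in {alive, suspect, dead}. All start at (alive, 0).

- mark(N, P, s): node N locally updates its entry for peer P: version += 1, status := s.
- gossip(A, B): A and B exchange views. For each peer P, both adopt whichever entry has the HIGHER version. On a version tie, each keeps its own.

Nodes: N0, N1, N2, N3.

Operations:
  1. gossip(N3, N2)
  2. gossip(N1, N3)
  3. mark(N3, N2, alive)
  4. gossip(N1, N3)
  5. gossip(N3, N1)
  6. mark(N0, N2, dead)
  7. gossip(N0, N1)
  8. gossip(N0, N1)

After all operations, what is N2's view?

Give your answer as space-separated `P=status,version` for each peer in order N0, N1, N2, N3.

Answer: N0=alive,0 N1=alive,0 N2=alive,0 N3=alive,0

Derivation:
Op 1: gossip N3<->N2 -> N3.N0=(alive,v0) N3.N1=(alive,v0) N3.N2=(alive,v0) N3.N3=(alive,v0) | N2.N0=(alive,v0) N2.N1=(alive,v0) N2.N2=(alive,v0) N2.N3=(alive,v0)
Op 2: gossip N1<->N3 -> N1.N0=(alive,v0) N1.N1=(alive,v0) N1.N2=(alive,v0) N1.N3=(alive,v0) | N3.N0=(alive,v0) N3.N1=(alive,v0) N3.N2=(alive,v0) N3.N3=(alive,v0)
Op 3: N3 marks N2=alive -> (alive,v1)
Op 4: gossip N1<->N3 -> N1.N0=(alive,v0) N1.N1=(alive,v0) N1.N2=(alive,v1) N1.N3=(alive,v0) | N3.N0=(alive,v0) N3.N1=(alive,v0) N3.N2=(alive,v1) N3.N3=(alive,v0)
Op 5: gossip N3<->N1 -> N3.N0=(alive,v0) N3.N1=(alive,v0) N3.N2=(alive,v1) N3.N3=(alive,v0) | N1.N0=(alive,v0) N1.N1=(alive,v0) N1.N2=(alive,v1) N1.N3=(alive,v0)
Op 6: N0 marks N2=dead -> (dead,v1)
Op 7: gossip N0<->N1 -> N0.N0=(alive,v0) N0.N1=(alive,v0) N0.N2=(dead,v1) N0.N3=(alive,v0) | N1.N0=(alive,v0) N1.N1=(alive,v0) N1.N2=(alive,v1) N1.N3=(alive,v0)
Op 8: gossip N0<->N1 -> N0.N0=(alive,v0) N0.N1=(alive,v0) N0.N2=(dead,v1) N0.N3=(alive,v0) | N1.N0=(alive,v0) N1.N1=(alive,v0) N1.N2=(alive,v1) N1.N3=(alive,v0)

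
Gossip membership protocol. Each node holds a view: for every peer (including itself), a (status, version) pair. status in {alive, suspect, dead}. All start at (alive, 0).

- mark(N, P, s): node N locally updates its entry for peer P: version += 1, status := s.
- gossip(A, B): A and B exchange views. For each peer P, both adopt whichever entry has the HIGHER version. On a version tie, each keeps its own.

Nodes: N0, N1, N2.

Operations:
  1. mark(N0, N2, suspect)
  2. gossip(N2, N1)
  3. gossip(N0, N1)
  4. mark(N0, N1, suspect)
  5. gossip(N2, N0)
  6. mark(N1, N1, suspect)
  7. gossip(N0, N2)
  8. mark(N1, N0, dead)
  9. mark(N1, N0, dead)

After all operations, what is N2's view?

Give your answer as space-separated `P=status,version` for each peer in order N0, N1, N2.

Answer: N0=alive,0 N1=suspect,1 N2=suspect,1

Derivation:
Op 1: N0 marks N2=suspect -> (suspect,v1)
Op 2: gossip N2<->N1 -> N2.N0=(alive,v0) N2.N1=(alive,v0) N2.N2=(alive,v0) | N1.N0=(alive,v0) N1.N1=(alive,v0) N1.N2=(alive,v0)
Op 3: gossip N0<->N1 -> N0.N0=(alive,v0) N0.N1=(alive,v0) N0.N2=(suspect,v1) | N1.N0=(alive,v0) N1.N1=(alive,v0) N1.N2=(suspect,v1)
Op 4: N0 marks N1=suspect -> (suspect,v1)
Op 5: gossip N2<->N0 -> N2.N0=(alive,v0) N2.N1=(suspect,v1) N2.N2=(suspect,v1) | N0.N0=(alive,v0) N0.N1=(suspect,v1) N0.N2=(suspect,v1)
Op 6: N1 marks N1=suspect -> (suspect,v1)
Op 7: gossip N0<->N2 -> N0.N0=(alive,v0) N0.N1=(suspect,v1) N0.N2=(suspect,v1) | N2.N0=(alive,v0) N2.N1=(suspect,v1) N2.N2=(suspect,v1)
Op 8: N1 marks N0=dead -> (dead,v1)
Op 9: N1 marks N0=dead -> (dead,v2)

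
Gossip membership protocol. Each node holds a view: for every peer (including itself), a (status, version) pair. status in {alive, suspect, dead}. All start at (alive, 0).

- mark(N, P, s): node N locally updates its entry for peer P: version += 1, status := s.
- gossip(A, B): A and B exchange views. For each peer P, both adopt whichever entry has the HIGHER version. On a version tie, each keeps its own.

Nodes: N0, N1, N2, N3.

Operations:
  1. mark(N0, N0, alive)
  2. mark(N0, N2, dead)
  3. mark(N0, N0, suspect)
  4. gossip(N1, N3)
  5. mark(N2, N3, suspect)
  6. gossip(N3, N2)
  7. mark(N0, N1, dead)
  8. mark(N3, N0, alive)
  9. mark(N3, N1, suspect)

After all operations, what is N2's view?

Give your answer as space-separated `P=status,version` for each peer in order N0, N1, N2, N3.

Op 1: N0 marks N0=alive -> (alive,v1)
Op 2: N0 marks N2=dead -> (dead,v1)
Op 3: N0 marks N0=suspect -> (suspect,v2)
Op 4: gossip N1<->N3 -> N1.N0=(alive,v0) N1.N1=(alive,v0) N1.N2=(alive,v0) N1.N3=(alive,v0) | N3.N0=(alive,v0) N3.N1=(alive,v0) N3.N2=(alive,v0) N3.N3=(alive,v0)
Op 5: N2 marks N3=suspect -> (suspect,v1)
Op 6: gossip N3<->N2 -> N3.N0=(alive,v0) N3.N1=(alive,v0) N3.N2=(alive,v0) N3.N3=(suspect,v1) | N2.N0=(alive,v0) N2.N1=(alive,v0) N2.N2=(alive,v0) N2.N3=(suspect,v1)
Op 7: N0 marks N1=dead -> (dead,v1)
Op 8: N3 marks N0=alive -> (alive,v1)
Op 9: N3 marks N1=suspect -> (suspect,v1)

Answer: N0=alive,0 N1=alive,0 N2=alive,0 N3=suspect,1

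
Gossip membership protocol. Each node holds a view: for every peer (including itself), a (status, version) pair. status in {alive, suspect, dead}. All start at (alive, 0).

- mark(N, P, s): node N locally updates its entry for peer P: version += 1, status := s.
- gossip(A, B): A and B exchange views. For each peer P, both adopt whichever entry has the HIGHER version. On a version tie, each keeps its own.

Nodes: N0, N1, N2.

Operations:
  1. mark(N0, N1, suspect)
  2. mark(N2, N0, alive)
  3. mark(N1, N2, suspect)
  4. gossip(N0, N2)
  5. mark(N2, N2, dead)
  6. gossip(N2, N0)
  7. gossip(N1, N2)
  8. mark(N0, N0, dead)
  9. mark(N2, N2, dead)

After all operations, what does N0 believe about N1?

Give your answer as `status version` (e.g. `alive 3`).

Answer: suspect 1

Derivation:
Op 1: N0 marks N1=suspect -> (suspect,v1)
Op 2: N2 marks N0=alive -> (alive,v1)
Op 3: N1 marks N2=suspect -> (suspect,v1)
Op 4: gossip N0<->N2 -> N0.N0=(alive,v1) N0.N1=(suspect,v1) N0.N2=(alive,v0) | N2.N0=(alive,v1) N2.N1=(suspect,v1) N2.N2=(alive,v0)
Op 5: N2 marks N2=dead -> (dead,v1)
Op 6: gossip N2<->N0 -> N2.N0=(alive,v1) N2.N1=(suspect,v1) N2.N2=(dead,v1) | N0.N0=(alive,v1) N0.N1=(suspect,v1) N0.N2=(dead,v1)
Op 7: gossip N1<->N2 -> N1.N0=(alive,v1) N1.N1=(suspect,v1) N1.N2=(suspect,v1) | N2.N0=(alive,v1) N2.N1=(suspect,v1) N2.N2=(dead,v1)
Op 8: N0 marks N0=dead -> (dead,v2)
Op 9: N2 marks N2=dead -> (dead,v2)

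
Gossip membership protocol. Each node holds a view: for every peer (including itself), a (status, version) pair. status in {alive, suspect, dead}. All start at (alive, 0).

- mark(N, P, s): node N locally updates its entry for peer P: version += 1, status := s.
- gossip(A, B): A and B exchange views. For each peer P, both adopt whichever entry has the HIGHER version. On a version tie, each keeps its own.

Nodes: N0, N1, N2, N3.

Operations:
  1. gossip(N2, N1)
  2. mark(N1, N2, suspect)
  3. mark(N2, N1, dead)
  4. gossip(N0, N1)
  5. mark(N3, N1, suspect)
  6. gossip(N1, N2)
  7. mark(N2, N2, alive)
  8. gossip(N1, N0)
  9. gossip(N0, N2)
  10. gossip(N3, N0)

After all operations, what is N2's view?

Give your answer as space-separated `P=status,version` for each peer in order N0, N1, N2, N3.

Op 1: gossip N2<->N1 -> N2.N0=(alive,v0) N2.N1=(alive,v0) N2.N2=(alive,v0) N2.N3=(alive,v0) | N1.N0=(alive,v0) N1.N1=(alive,v0) N1.N2=(alive,v0) N1.N3=(alive,v0)
Op 2: N1 marks N2=suspect -> (suspect,v1)
Op 3: N2 marks N1=dead -> (dead,v1)
Op 4: gossip N0<->N1 -> N0.N0=(alive,v0) N0.N1=(alive,v0) N0.N2=(suspect,v1) N0.N3=(alive,v0) | N1.N0=(alive,v0) N1.N1=(alive,v0) N1.N2=(suspect,v1) N1.N3=(alive,v0)
Op 5: N3 marks N1=suspect -> (suspect,v1)
Op 6: gossip N1<->N2 -> N1.N0=(alive,v0) N1.N1=(dead,v1) N1.N2=(suspect,v1) N1.N3=(alive,v0) | N2.N0=(alive,v0) N2.N1=(dead,v1) N2.N2=(suspect,v1) N2.N3=(alive,v0)
Op 7: N2 marks N2=alive -> (alive,v2)
Op 8: gossip N1<->N0 -> N1.N0=(alive,v0) N1.N1=(dead,v1) N1.N2=(suspect,v1) N1.N3=(alive,v0) | N0.N0=(alive,v0) N0.N1=(dead,v1) N0.N2=(suspect,v1) N0.N3=(alive,v0)
Op 9: gossip N0<->N2 -> N0.N0=(alive,v0) N0.N1=(dead,v1) N0.N2=(alive,v2) N0.N3=(alive,v0) | N2.N0=(alive,v0) N2.N1=(dead,v1) N2.N2=(alive,v2) N2.N3=(alive,v0)
Op 10: gossip N3<->N0 -> N3.N0=(alive,v0) N3.N1=(suspect,v1) N3.N2=(alive,v2) N3.N3=(alive,v0) | N0.N0=(alive,v0) N0.N1=(dead,v1) N0.N2=(alive,v2) N0.N3=(alive,v0)

Answer: N0=alive,0 N1=dead,1 N2=alive,2 N3=alive,0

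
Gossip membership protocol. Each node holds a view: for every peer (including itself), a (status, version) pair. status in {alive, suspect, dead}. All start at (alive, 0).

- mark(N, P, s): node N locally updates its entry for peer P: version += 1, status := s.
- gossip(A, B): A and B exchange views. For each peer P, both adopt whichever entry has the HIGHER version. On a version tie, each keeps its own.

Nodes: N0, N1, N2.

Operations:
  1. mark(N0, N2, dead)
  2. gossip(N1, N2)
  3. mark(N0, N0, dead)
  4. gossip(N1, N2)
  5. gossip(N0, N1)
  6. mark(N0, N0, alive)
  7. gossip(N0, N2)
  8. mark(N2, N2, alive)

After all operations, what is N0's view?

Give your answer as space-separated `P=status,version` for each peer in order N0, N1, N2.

Answer: N0=alive,2 N1=alive,0 N2=dead,1

Derivation:
Op 1: N0 marks N2=dead -> (dead,v1)
Op 2: gossip N1<->N2 -> N1.N0=(alive,v0) N1.N1=(alive,v0) N1.N2=(alive,v0) | N2.N0=(alive,v0) N2.N1=(alive,v0) N2.N2=(alive,v0)
Op 3: N0 marks N0=dead -> (dead,v1)
Op 4: gossip N1<->N2 -> N1.N0=(alive,v0) N1.N1=(alive,v0) N1.N2=(alive,v0) | N2.N0=(alive,v0) N2.N1=(alive,v0) N2.N2=(alive,v0)
Op 5: gossip N0<->N1 -> N0.N0=(dead,v1) N0.N1=(alive,v0) N0.N2=(dead,v1) | N1.N0=(dead,v1) N1.N1=(alive,v0) N1.N2=(dead,v1)
Op 6: N0 marks N0=alive -> (alive,v2)
Op 7: gossip N0<->N2 -> N0.N0=(alive,v2) N0.N1=(alive,v0) N0.N2=(dead,v1) | N2.N0=(alive,v2) N2.N1=(alive,v0) N2.N2=(dead,v1)
Op 8: N2 marks N2=alive -> (alive,v2)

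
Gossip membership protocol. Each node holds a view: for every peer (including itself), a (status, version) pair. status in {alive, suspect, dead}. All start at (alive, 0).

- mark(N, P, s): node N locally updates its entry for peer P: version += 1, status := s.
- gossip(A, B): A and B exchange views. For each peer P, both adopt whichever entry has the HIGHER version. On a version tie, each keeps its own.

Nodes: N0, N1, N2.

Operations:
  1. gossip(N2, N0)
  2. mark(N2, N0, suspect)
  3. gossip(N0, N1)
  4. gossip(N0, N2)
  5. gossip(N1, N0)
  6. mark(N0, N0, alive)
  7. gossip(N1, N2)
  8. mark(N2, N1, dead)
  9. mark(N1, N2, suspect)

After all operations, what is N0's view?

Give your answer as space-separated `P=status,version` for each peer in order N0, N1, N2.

Answer: N0=alive,2 N1=alive,0 N2=alive,0

Derivation:
Op 1: gossip N2<->N0 -> N2.N0=(alive,v0) N2.N1=(alive,v0) N2.N2=(alive,v0) | N0.N0=(alive,v0) N0.N1=(alive,v0) N0.N2=(alive,v0)
Op 2: N2 marks N0=suspect -> (suspect,v1)
Op 3: gossip N0<->N1 -> N0.N0=(alive,v0) N0.N1=(alive,v0) N0.N2=(alive,v0) | N1.N0=(alive,v0) N1.N1=(alive,v0) N1.N2=(alive,v0)
Op 4: gossip N0<->N2 -> N0.N0=(suspect,v1) N0.N1=(alive,v0) N0.N2=(alive,v0) | N2.N0=(suspect,v1) N2.N1=(alive,v0) N2.N2=(alive,v0)
Op 5: gossip N1<->N0 -> N1.N0=(suspect,v1) N1.N1=(alive,v0) N1.N2=(alive,v0) | N0.N0=(suspect,v1) N0.N1=(alive,v0) N0.N2=(alive,v0)
Op 6: N0 marks N0=alive -> (alive,v2)
Op 7: gossip N1<->N2 -> N1.N0=(suspect,v1) N1.N1=(alive,v0) N1.N2=(alive,v0) | N2.N0=(suspect,v1) N2.N1=(alive,v0) N2.N2=(alive,v0)
Op 8: N2 marks N1=dead -> (dead,v1)
Op 9: N1 marks N2=suspect -> (suspect,v1)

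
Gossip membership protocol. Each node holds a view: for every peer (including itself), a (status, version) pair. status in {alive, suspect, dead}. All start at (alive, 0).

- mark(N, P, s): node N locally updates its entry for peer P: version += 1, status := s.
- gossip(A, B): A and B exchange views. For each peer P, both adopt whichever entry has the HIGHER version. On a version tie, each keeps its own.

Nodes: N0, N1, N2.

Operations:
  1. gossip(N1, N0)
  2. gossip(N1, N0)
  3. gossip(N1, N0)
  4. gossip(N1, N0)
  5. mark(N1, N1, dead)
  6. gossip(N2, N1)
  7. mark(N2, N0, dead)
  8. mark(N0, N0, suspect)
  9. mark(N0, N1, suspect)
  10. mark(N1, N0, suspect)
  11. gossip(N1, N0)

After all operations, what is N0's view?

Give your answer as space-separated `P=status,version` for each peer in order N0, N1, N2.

Answer: N0=suspect,1 N1=suspect,1 N2=alive,0

Derivation:
Op 1: gossip N1<->N0 -> N1.N0=(alive,v0) N1.N1=(alive,v0) N1.N2=(alive,v0) | N0.N0=(alive,v0) N0.N1=(alive,v0) N0.N2=(alive,v0)
Op 2: gossip N1<->N0 -> N1.N0=(alive,v0) N1.N1=(alive,v0) N1.N2=(alive,v0) | N0.N0=(alive,v0) N0.N1=(alive,v0) N0.N2=(alive,v0)
Op 3: gossip N1<->N0 -> N1.N0=(alive,v0) N1.N1=(alive,v0) N1.N2=(alive,v0) | N0.N0=(alive,v0) N0.N1=(alive,v0) N0.N2=(alive,v0)
Op 4: gossip N1<->N0 -> N1.N0=(alive,v0) N1.N1=(alive,v0) N1.N2=(alive,v0) | N0.N0=(alive,v0) N0.N1=(alive,v0) N0.N2=(alive,v0)
Op 5: N1 marks N1=dead -> (dead,v1)
Op 6: gossip N2<->N1 -> N2.N0=(alive,v0) N2.N1=(dead,v1) N2.N2=(alive,v0) | N1.N0=(alive,v0) N1.N1=(dead,v1) N1.N2=(alive,v0)
Op 7: N2 marks N0=dead -> (dead,v1)
Op 8: N0 marks N0=suspect -> (suspect,v1)
Op 9: N0 marks N1=suspect -> (suspect,v1)
Op 10: N1 marks N0=suspect -> (suspect,v1)
Op 11: gossip N1<->N0 -> N1.N0=(suspect,v1) N1.N1=(dead,v1) N1.N2=(alive,v0) | N0.N0=(suspect,v1) N0.N1=(suspect,v1) N0.N2=(alive,v0)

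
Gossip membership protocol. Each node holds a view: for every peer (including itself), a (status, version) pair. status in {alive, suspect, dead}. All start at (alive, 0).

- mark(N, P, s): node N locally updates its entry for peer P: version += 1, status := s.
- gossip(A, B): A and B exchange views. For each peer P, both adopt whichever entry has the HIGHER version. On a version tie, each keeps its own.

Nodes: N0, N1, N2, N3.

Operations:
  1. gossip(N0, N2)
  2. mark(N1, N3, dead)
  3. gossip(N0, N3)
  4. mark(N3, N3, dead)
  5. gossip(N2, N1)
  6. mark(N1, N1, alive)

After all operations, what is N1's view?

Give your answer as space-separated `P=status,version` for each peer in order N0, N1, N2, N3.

Answer: N0=alive,0 N1=alive,1 N2=alive,0 N3=dead,1

Derivation:
Op 1: gossip N0<->N2 -> N0.N0=(alive,v0) N0.N1=(alive,v0) N0.N2=(alive,v0) N0.N3=(alive,v0) | N2.N0=(alive,v0) N2.N1=(alive,v0) N2.N2=(alive,v0) N2.N3=(alive,v0)
Op 2: N1 marks N3=dead -> (dead,v1)
Op 3: gossip N0<->N3 -> N0.N0=(alive,v0) N0.N1=(alive,v0) N0.N2=(alive,v0) N0.N3=(alive,v0) | N3.N0=(alive,v0) N3.N1=(alive,v0) N3.N2=(alive,v0) N3.N3=(alive,v0)
Op 4: N3 marks N3=dead -> (dead,v1)
Op 5: gossip N2<->N1 -> N2.N0=(alive,v0) N2.N1=(alive,v0) N2.N2=(alive,v0) N2.N3=(dead,v1) | N1.N0=(alive,v0) N1.N1=(alive,v0) N1.N2=(alive,v0) N1.N3=(dead,v1)
Op 6: N1 marks N1=alive -> (alive,v1)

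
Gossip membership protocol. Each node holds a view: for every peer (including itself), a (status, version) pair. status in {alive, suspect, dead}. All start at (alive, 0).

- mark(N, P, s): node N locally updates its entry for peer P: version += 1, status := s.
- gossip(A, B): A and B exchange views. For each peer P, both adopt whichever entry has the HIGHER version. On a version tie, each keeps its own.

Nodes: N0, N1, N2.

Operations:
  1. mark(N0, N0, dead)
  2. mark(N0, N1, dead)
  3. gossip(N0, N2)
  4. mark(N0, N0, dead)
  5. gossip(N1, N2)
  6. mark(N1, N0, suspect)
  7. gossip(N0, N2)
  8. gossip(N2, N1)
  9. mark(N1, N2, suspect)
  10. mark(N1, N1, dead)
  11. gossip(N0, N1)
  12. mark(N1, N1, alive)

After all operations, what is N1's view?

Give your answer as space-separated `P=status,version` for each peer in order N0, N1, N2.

Answer: N0=suspect,2 N1=alive,3 N2=suspect,1

Derivation:
Op 1: N0 marks N0=dead -> (dead,v1)
Op 2: N0 marks N1=dead -> (dead,v1)
Op 3: gossip N0<->N2 -> N0.N0=(dead,v1) N0.N1=(dead,v1) N0.N2=(alive,v0) | N2.N0=(dead,v1) N2.N1=(dead,v1) N2.N2=(alive,v0)
Op 4: N0 marks N0=dead -> (dead,v2)
Op 5: gossip N1<->N2 -> N1.N0=(dead,v1) N1.N1=(dead,v1) N1.N2=(alive,v0) | N2.N0=(dead,v1) N2.N1=(dead,v1) N2.N2=(alive,v0)
Op 6: N1 marks N0=suspect -> (suspect,v2)
Op 7: gossip N0<->N2 -> N0.N0=(dead,v2) N0.N1=(dead,v1) N0.N2=(alive,v0) | N2.N0=(dead,v2) N2.N1=(dead,v1) N2.N2=(alive,v0)
Op 8: gossip N2<->N1 -> N2.N0=(dead,v2) N2.N1=(dead,v1) N2.N2=(alive,v0) | N1.N0=(suspect,v2) N1.N1=(dead,v1) N1.N2=(alive,v0)
Op 9: N1 marks N2=suspect -> (suspect,v1)
Op 10: N1 marks N1=dead -> (dead,v2)
Op 11: gossip N0<->N1 -> N0.N0=(dead,v2) N0.N1=(dead,v2) N0.N2=(suspect,v1) | N1.N0=(suspect,v2) N1.N1=(dead,v2) N1.N2=(suspect,v1)
Op 12: N1 marks N1=alive -> (alive,v3)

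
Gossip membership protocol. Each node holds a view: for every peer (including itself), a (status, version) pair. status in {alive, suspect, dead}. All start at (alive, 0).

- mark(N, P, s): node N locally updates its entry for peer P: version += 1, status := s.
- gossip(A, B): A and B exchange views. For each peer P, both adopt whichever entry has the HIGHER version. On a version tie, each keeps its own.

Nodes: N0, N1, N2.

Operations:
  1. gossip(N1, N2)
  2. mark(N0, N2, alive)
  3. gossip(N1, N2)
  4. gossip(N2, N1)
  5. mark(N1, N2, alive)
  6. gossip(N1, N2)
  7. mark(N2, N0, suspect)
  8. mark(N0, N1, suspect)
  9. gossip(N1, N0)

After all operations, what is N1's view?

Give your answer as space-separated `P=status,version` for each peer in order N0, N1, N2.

Answer: N0=alive,0 N1=suspect,1 N2=alive,1

Derivation:
Op 1: gossip N1<->N2 -> N1.N0=(alive,v0) N1.N1=(alive,v0) N1.N2=(alive,v0) | N2.N0=(alive,v0) N2.N1=(alive,v0) N2.N2=(alive,v0)
Op 2: N0 marks N2=alive -> (alive,v1)
Op 3: gossip N1<->N2 -> N1.N0=(alive,v0) N1.N1=(alive,v0) N1.N2=(alive,v0) | N2.N0=(alive,v0) N2.N1=(alive,v0) N2.N2=(alive,v0)
Op 4: gossip N2<->N1 -> N2.N0=(alive,v0) N2.N1=(alive,v0) N2.N2=(alive,v0) | N1.N0=(alive,v0) N1.N1=(alive,v0) N1.N2=(alive,v0)
Op 5: N1 marks N2=alive -> (alive,v1)
Op 6: gossip N1<->N2 -> N1.N0=(alive,v0) N1.N1=(alive,v0) N1.N2=(alive,v1) | N2.N0=(alive,v0) N2.N1=(alive,v0) N2.N2=(alive,v1)
Op 7: N2 marks N0=suspect -> (suspect,v1)
Op 8: N0 marks N1=suspect -> (suspect,v1)
Op 9: gossip N1<->N0 -> N1.N0=(alive,v0) N1.N1=(suspect,v1) N1.N2=(alive,v1) | N0.N0=(alive,v0) N0.N1=(suspect,v1) N0.N2=(alive,v1)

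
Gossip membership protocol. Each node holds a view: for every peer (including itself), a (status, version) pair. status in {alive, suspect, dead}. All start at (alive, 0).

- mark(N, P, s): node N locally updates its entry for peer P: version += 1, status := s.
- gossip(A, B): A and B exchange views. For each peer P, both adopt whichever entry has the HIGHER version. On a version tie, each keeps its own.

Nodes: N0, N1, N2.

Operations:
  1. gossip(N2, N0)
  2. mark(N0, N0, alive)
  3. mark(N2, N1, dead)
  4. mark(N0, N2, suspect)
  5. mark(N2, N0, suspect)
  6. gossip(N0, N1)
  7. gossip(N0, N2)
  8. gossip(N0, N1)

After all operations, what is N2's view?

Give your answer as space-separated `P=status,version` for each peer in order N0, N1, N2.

Op 1: gossip N2<->N0 -> N2.N0=(alive,v0) N2.N1=(alive,v0) N2.N2=(alive,v0) | N0.N0=(alive,v0) N0.N1=(alive,v0) N0.N2=(alive,v0)
Op 2: N0 marks N0=alive -> (alive,v1)
Op 3: N2 marks N1=dead -> (dead,v1)
Op 4: N0 marks N2=suspect -> (suspect,v1)
Op 5: N2 marks N0=suspect -> (suspect,v1)
Op 6: gossip N0<->N1 -> N0.N0=(alive,v1) N0.N1=(alive,v0) N0.N2=(suspect,v1) | N1.N0=(alive,v1) N1.N1=(alive,v0) N1.N2=(suspect,v1)
Op 7: gossip N0<->N2 -> N0.N0=(alive,v1) N0.N1=(dead,v1) N0.N2=(suspect,v1) | N2.N0=(suspect,v1) N2.N1=(dead,v1) N2.N2=(suspect,v1)
Op 8: gossip N0<->N1 -> N0.N0=(alive,v1) N0.N1=(dead,v1) N0.N2=(suspect,v1) | N1.N0=(alive,v1) N1.N1=(dead,v1) N1.N2=(suspect,v1)

Answer: N0=suspect,1 N1=dead,1 N2=suspect,1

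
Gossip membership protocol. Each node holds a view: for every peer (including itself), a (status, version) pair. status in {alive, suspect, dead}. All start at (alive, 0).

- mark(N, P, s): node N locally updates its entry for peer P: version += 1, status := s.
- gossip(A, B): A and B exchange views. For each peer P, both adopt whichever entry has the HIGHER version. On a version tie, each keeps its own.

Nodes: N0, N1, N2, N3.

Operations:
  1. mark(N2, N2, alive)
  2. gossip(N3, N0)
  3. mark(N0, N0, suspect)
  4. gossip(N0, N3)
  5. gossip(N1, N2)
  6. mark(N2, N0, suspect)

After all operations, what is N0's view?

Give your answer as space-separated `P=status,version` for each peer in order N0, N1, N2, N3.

Op 1: N2 marks N2=alive -> (alive,v1)
Op 2: gossip N3<->N0 -> N3.N0=(alive,v0) N3.N1=(alive,v0) N3.N2=(alive,v0) N3.N3=(alive,v0) | N0.N0=(alive,v0) N0.N1=(alive,v0) N0.N2=(alive,v0) N0.N3=(alive,v0)
Op 3: N0 marks N0=suspect -> (suspect,v1)
Op 4: gossip N0<->N3 -> N0.N0=(suspect,v1) N0.N1=(alive,v0) N0.N2=(alive,v0) N0.N3=(alive,v0) | N3.N0=(suspect,v1) N3.N1=(alive,v0) N3.N2=(alive,v0) N3.N3=(alive,v0)
Op 5: gossip N1<->N2 -> N1.N0=(alive,v0) N1.N1=(alive,v0) N1.N2=(alive,v1) N1.N3=(alive,v0) | N2.N0=(alive,v0) N2.N1=(alive,v0) N2.N2=(alive,v1) N2.N3=(alive,v0)
Op 6: N2 marks N0=suspect -> (suspect,v1)

Answer: N0=suspect,1 N1=alive,0 N2=alive,0 N3=alive,0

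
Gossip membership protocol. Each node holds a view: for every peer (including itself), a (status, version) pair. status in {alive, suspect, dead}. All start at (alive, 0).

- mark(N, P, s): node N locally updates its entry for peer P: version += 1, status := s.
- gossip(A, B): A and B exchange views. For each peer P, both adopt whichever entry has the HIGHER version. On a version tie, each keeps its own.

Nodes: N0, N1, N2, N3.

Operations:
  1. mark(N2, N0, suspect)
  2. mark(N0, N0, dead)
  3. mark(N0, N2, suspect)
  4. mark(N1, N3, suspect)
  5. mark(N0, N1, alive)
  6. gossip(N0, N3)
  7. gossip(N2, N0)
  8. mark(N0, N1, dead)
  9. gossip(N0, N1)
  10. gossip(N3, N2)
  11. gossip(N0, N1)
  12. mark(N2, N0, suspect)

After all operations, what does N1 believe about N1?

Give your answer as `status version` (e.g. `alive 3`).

Answer: dead 2

Derivation:
Op 1: N2 marks N0=suspect -> (suspect,v1)
Op 2: N0 marks N0=dead -> (dead,v1)
Op 3: N0 marks N2=suspect -> (suspect,v1)
Op 4: N1 marks N3=suspect -> (suspect,v1)
Op 5: N0 marks N1=alive -> (alive,v1)
Op 6: gossip N0<->N3 -> N0.N0=(dead,v1) N0.N1=(alive,v1) N0.N2=(suspect,v1) N0.N3=(alive,v0) | N3.N0=(dead,v1) N3.N1=(alive,v1) N3.N2=(suspect,v1) N3.N3=(alive,v0)
Op 7: gossip N2<->N0 -> N2.N0=(suspect,v1) N2.N1=(alive,v1) N2.N2=(suspect,v1) N2.N3=(alive,v0) | N0.N0=(dead,v1) N0.N1=(alive,v1) N0.N2=(suspect,v1) N0.N3=(alive,v0)
Op 8: N0 marks N1=dead -> (dead,v2)
Op 9: gossip N0<->N1 -> N0.N0=(dead,v1) N0.N1=(dead,v2) N0.N2=(suspect,v1) N0.N3=(suspect,v1) | N1.N0=(dead,v1) N1.N1=(dead,v2) N1.N2=(suspect,v1) N1.N3=(suspect,v1)
Op 10: gossip N3<->N2 -> N3.N0=(dead,v1) N3.N1=(alive,v1) N3.N2=(suspect,v1) N3.N3=(alive,v0) | N2.N0=(suspect,v1) N2.N1=(alive,v1) N2.N2=(suspect,v1) N2.N3=(alive,v0)
Op 11: gossip N0<->N1 -> N0.N0=(dead,v1) N0.N1=(dead,v2) N0.N2=(suspect,v1) N0.N3=(suspect,v1) | N1.N0=(dead,v1) N1.N1=(dead,v2) N1.N2=(suspect,v1) N1.N3=(suspect,v1)
Op 12: N2 marks N0=suspect -> (suspect,v2)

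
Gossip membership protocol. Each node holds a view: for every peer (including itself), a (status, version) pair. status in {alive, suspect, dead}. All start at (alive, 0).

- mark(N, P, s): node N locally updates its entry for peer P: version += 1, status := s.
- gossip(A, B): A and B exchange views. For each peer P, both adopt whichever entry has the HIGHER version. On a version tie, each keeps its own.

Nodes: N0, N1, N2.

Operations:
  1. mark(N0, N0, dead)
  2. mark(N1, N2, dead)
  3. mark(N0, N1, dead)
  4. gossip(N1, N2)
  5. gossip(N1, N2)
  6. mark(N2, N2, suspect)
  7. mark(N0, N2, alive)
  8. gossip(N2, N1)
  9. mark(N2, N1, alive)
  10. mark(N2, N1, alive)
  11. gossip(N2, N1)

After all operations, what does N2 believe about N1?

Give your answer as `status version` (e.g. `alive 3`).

Answer: alive 2

Derivation:
Op 1: N0 marks N0=dead -> (dead,v1)
Op 2: N1 marks N2=dead -> (dead,v1)
Op 3: N0 marks N1=dead -> (dead,v1)
Op 4: gossip N1<->N2 -> N1.N0=(alive,v0) N1.N1=(alive,v0) N1.N2=(dead,v1) | N2.N0=(alive,v0) N2.N1=(alive,v0) N2.N2=(dead,v1)
Op 5: gossip N1<->N2 -> N1.N0=(alive,v0) N1.N1=(alive,v0) N1.N2=(dead,v1) | N2.N0=(alive,v0) N2.N1=(alive,v0) N2.N2=(dead,v1)
Op 6: N2 marks N2=suspect -> (suspect,v2)
Op 7: N0 marks N2=alive -> (alive,v1)
Op 8: gossip N2<->N1 -> N2.N0=(alive,v0) N2.N1=(alive,v0) N2.N2=(suspect,v2) | N1.N0=(alive,v0) N1.N1=(alive,v0) N1.N2=(suspect,v2)
Op 9: N2 marks N1=alive -> (alive,v1)
Op 10: N2 marks N1=alive -> (alive,v2)
Op 11: gossip N2<->N1 -> N2.N0=(alive,v0) N2.N1=(alive,v2) N2.N2=(suspect,v2) | N1.N0=(alive,v0) N1.N1=(alive,v2) N1.N2=(suspect,v2)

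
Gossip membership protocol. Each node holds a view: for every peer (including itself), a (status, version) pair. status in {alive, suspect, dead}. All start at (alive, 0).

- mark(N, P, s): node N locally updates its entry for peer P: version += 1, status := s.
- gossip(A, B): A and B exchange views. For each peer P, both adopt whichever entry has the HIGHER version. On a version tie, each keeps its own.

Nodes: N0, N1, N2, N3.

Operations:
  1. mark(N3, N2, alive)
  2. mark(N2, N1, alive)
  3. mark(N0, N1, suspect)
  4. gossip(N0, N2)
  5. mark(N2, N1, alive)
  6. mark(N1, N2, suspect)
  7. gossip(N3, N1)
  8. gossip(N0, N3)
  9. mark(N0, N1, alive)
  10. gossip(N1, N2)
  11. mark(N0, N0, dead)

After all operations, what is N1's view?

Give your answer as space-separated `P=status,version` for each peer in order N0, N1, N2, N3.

Op 1: N3 marks N2=alive -> (alive,v1)
Op 2: N2 marks N1=alive -> (alive,v1)
Op 3: N0 marks N1=suspect -> (suspect,v1)
Op 4: gossip N0<->N2 -> N0.N0=(alive,v0) N0.N1=(suspect,v1) N0.N2=(alive,v0) N0.N3=(alive,v0) | N2.N0=(alive,v0) N2.N1=(alive,v1) N2.N2=(alive,v0) N2.N3=(alive,v0)
Op 5: N2 marks N1=alive -> (alive,v2)
Op 6: N1 marks N2=suspect -> (suspect,v1)
Op 7: gossip N3<->N1 -> N3.N0=(alive,v0) N3.N1=(alive,v0) N3.N2=(alive,v1) N3.N3=(alive,v0) | N1.N0=(alive,v0) N1.N1=(alive,v0) N1.N2=(suspect,v1) N1.N3=(alive,v0)
Op 8: gossip N0<->N3 -> N0.N0=(alive,v0) N0.N1=(suspect,v1) N0.N2=(alive,v1) N0.N3=(alive,v0) | N3.N0=(alive,v0) N3.N1=(suspect,v1) N3.N2=(alive,v1) N3.N3=(alive,v0)
Op 9: N0 marks N1=alive -> (alive,v2)
Op 10: gossip N1<->N2 -> N1.N0=(alive,v0) N1.N1=(alive,v2) N1.N2=(suspect,v1) N1.N3=(alive,v0) | N2.N0=(alive,v0) N2.N1=(alive,v2) N2.N2=(suspect,v1) N2.N3=(alive,v0)
Op 11: N0 marks N0=dead -> (dead,v1)

Answer: N0=alive,0 N1=alive,2 N2=suspect,1 N3=alive,0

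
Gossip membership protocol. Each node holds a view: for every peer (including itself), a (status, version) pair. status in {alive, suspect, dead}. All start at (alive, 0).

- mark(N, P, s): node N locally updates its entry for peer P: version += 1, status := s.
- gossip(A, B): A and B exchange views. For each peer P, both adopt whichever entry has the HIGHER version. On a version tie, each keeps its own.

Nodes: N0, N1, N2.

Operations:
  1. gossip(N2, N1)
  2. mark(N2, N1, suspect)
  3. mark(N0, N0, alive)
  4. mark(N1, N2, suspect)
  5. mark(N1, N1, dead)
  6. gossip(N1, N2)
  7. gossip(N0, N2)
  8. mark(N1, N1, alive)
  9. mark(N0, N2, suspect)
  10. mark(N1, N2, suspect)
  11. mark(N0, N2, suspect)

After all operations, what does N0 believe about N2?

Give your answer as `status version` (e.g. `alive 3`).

Op 1: gossip N2<->N1 -> N2.N0=(alive,v0) N2.N1=(alive,v0) N2.N2=(alive,v0) | N1.N0=(alive,v0) N1.N1=(alive,v0) N1.N2=(alive,v0)
Op 2: N2 marks N1=suspect -> (suspect,v1)
Op 3: N0 marks N0=alive -> (alive,v1)
Op 4: N1 marks N2=suspect -> (suspect,v1)
Op 5: N1 marks N1=dead -> (dead,v1)
Op 6: gossip N1<->N2 -> N1.N0=(alive,v0) N1.N1=(dead,v1) N1.N2=(suspect,v1) | N2.N0=(alive,v0) N2.N1=(suspect,v1) N2.N2=(suspect,v1)
Op 7: gossip N0<->N2 -> N0.N0=(alive,v1) N0.N1=(suspect,v1) N0.N2=(suspect,v1) | N2.N0=(alive,v1) N2.N1=(suspect,v1) N2.N2=(suspect,v1)
Op 8: N1 marks N1=alive -> (alive,v2)
Op 9: N0 marks N2=suspect -> (suspect,v2)
Op 10: N1 marks N2=suspect -> (suspect,v2)
Op 11: N0 marks N2=suspect -> (suspect,v3)

Answer: suspect 3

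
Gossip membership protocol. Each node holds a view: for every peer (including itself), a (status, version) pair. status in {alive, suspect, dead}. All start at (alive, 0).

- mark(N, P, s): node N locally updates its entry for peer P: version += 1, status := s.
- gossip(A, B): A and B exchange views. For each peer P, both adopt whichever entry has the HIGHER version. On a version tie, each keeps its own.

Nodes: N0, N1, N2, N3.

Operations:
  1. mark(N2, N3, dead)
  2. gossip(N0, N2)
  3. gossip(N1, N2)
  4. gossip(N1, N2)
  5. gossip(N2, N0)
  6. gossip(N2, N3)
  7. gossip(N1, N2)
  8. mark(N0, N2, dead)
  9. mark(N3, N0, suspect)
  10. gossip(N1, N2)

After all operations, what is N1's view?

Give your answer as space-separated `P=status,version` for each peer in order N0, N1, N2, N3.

Answer: N0=alive,0 N1=alive,0 N2=alive,0 N3=dead,1

Derivation:
Op 1: N2 marks N3=dead -> (dead,v1)
Op 2: gossip N0<->N2 -> N0.N0=(alive,v0) N0.N1=(alive,v0) N0.N2=(alive,v0) N0.N3=(dead,v1) | N2.N0=(alive,v0) N2.N1=(alive,v0) N2.N2=(alive,v0) N2.N3=(dead,v1)
Op 3: gossip N1<->N2 -> N1.N0=(alive,v0) N1.N1=(alive,v0) N1.N2=(alive,v0) N1.N3=(dead,v1) | N2.N0=(alive,v0) N2.N1=(alive,v0) N2.N2=(alive,v0) N2.N3=(dead,v1)
Op 4: gossip N1<->N2 -> N1.N0=(alive,v0) N1.N1=(alive,v0) N1.N2=(alive,v0) N1.N3=(dead,v1) | N2.N0=(alive,v0) N2.N1=(alive,v0) N2.N2=(alive,v0) N2.N3=(dead,v1)
Op 5: gossip N2<->N0 -> N2.N0=(alive,v0) N2.N1=(alive,v0) N2.N2=(alive,v0) N2.N3=(dead,v1) | N0.N0=(alive,v0) N0.N1=(alive,v0) N0.N2=(alive,v0) N0.N3=(dead,v1)
Op 6: gossip N2<->N3 -> N2.N0=(alive,v0) N2.N1=(alive,v0) N2.N2=(alive,v0) N2.N3=(dead,v1) | N3.N0=(alive,v0) N3.N1=(alive,v0) N3.N2=(alive,v0) N3.N3=(dead,v1)
Op 7: gossip N1<->N2 -> N1.N0=(alive,v0) N1.N1=(alive,v0) N1.N2=(alive,v0) N1.N3=(dead,v1) | N2.N0=(alive,v0) N2.N1=(alive,v0) N2.N2=(alive,v0) N2.N3=(dead,v1)
Op 8: N0 marks N2=dead -> (dead,v1)
Op 9: N3 marks N0=suspect -> (suspect,v1)
Op 10: gossip N1<->N2 -> N1.N0=(alive,v0) N1.N1=(alive,v0) N1.N2=(alive,v0) N1.N3=(dead,v1) | N2.N0=(alive,v0) N2.N1=(alive,v0) N2.N2=(alive,v0) N2.N3=(dead,v1)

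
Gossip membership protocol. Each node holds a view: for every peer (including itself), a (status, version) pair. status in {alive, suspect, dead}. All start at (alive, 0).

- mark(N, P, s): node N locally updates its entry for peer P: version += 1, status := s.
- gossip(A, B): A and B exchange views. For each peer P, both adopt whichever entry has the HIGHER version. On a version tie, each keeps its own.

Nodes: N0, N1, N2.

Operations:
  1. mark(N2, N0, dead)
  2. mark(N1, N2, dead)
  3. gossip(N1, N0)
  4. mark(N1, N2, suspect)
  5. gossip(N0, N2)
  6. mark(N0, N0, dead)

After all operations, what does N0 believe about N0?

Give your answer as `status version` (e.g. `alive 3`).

Answer: dead 2

Derivation:
Op 1: N2 marks N0=dead -> (dead,v1)
Op 2: N1 marks N2=dead -> (dead,v1)
Op 3: gossip N1<->N0 -> N1.N0=(alive,v0) N1.N1=(alive,v0) N1.N2=(dead,v1) | N0.N0=(alive,v0) N0.N1=(alive,v0) N0.N2=(dead,v1)
Op 4: N1 marks N2=suspect -> (suspect,v2)
Op 5: gossip N0<->N2 -> N0.N0=(dead,v1) N0.N1=(alive,v0) N0.N2=(dead,v1) | N2.N0=(dead,v1) N2.N1=(alive,v0) N2.N2=(dead,v1)
Op 6: N0 marks N0=dead -> (dead,v2)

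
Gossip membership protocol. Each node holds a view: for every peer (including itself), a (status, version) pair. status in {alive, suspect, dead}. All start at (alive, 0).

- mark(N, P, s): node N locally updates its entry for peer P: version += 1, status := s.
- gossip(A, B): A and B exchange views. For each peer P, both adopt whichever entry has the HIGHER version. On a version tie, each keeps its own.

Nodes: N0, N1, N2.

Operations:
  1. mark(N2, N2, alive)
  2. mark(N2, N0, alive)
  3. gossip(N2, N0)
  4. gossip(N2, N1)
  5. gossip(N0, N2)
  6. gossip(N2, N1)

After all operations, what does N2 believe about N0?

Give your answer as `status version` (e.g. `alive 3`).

Answer: alive 1

Derivation:
Op 1: N2 marks N2=alive -> (alive,v1)
Op 2: N2 marks N0=alive -> (alive,v1)
Op 3: gossip N2<->N0 -> N2.N0=(alive,v1) N2.N1=(alive,v0) N2.N2=(alive,v1) | N0.N0=(alive,v1) N0.N1=(alive,v0) N0.N2=(alive,v1)
Op 4: gossip N2<->N1 -> N2.N0=(alive,v1) N2.N1=(alive,v0) N2.N2=(alive,v1) | N1.N0=(alive,v1) N1.N1=(alive,v0) N1.N2=(alive,v1)
Op 5: gossip N0<->N2 -> N0.N0=(alive,v1) N0.N1=(alive,v0) N0.N2=(alive,v1) | N2.N0=(alive,v1) N2.N1=(alive,v0) N2.N2=(alive,v1)
Op 6: gossip N2<->N1 -> N2.N0=(alive,v1) N2.N1=(alive,v0) N2.N2=(alive,v1) | N1.N0=(alive,v1) N1.N1=(alive,v0) N1.N2=(alive,v1)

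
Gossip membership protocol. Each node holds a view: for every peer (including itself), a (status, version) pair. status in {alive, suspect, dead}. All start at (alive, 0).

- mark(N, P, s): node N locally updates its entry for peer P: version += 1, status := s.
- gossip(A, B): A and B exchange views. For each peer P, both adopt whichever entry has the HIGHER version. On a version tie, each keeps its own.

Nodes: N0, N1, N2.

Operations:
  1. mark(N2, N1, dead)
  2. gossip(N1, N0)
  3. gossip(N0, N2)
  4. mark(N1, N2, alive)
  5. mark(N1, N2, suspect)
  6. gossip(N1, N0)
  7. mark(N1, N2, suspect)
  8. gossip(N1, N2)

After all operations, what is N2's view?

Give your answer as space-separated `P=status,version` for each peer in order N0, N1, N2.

Answer: N0=alive,0 N1=dead,1 N2=suspect,3

Derivation:
Op 1: N2 marks N1=dead -> (dead,v1)
Op 2: gossip N1<->N0 -> N1.N0=(alive,v0) N1.N1=(alive,v0) N1.N2=(alive,v0) | N0.N0=(alive,v0) N0.N1=(alive,v0) N0.N2=(alive,v0)
Op 3: gossip N0<->N2 -> N0.N0=(alive,v0) N0.N1=(dead,v1) N0.N2=(alive,v0) | N2.N0=(alive,v0) N2.N1=(dead,v1) N2.N2=(alive,v0)
Op 4: N1 marks N2=alive -> (alive,v1)
Op 5: N1 marks N2=suspect -> (suspect,v2)
Op 6: gossip N1<->N0 -> N1.N0=(alive,v0) N1.N1=(dead,v1) N1.N2=(suspect,v2) | N0.N0=(alive,v0) N0.N1=(dead,v1) N0.N2=(suspect,v2)
Op 7: N1 marks N2=suspect -> (suspect,v3)
Op 8: gossip N1<->N2 -> N1.N0=(alive,v0) N1.N1=(dead,v1) N1.N2=(suspect,v3) | N2.N0=(alive,v0) N2.N1=(dead,v1) N2.N2=(suspect,v3)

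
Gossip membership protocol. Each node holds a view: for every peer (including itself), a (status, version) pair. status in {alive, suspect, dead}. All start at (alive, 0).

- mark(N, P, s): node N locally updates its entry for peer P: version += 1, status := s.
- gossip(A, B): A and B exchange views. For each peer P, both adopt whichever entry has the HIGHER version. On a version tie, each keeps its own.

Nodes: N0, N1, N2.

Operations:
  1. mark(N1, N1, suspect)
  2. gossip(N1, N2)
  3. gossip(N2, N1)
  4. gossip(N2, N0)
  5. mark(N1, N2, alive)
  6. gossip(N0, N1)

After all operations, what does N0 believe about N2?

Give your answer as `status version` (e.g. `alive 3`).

Op 1: N1 marks N1=suspect -> (suspect,v1)
Op 2: gossip N1<->N2 -> N1.N0=(alive,v0) N1.N1=(suspect,v1) N1.N2=(alive,v0) | N2.N0=(alive,v0) N2.N1=(suspect,v1) N2.N2=(alive,v0)
Op 3: gossip N2<->N1 -> N2.N0=(alive,v0) N2.N1=(suspect,v1) N2.N2=(alive,v0) | N1.N0=(alive,v0) N1.N1=(suspect,v1) N1.N2=(alive,v0)
Op 4: gossip N2<->N0 -> N2.N0=(alive,v0) N2.N1=(suspect,v1) N2.N2=(alive,v0) | N0.N0=(alive,v0) N0.N1=(suspect,v1) N0.N2=(alive,v0)
Op 5: N1 marks N2=alive -> (alive,v1)
Op 6: gossip N0<->N1 -> N0.N0=(alive,v0) N0.N1=(suspect,v1) N0.N2=(alive,v1) | N1.N0=(alive,v0) N1.N1=(suspect,v1) N1.N2=(alive,v1)

Answer: alive 1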